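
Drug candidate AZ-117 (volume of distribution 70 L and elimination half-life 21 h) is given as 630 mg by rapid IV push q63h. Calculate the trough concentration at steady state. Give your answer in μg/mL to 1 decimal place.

1.3 μg/mL

τ = 63 h = 3 half-lives, so f = (1/2)^3 = 0.125.
At steady state, R = 1/(1 − 0.125) = 8/7.
Single-dose peak C₀ = D/Vd = 630/70 = 9 μg/mL.
Steady-state peak Cmax,ss = C₀·R = 9 × 8/7 ≈ 10.286 μg/mL.
Steady-state trough Cmin,ss = Cmax,ss·f ≈ 10.286 × 0.125 ≈ 1.286 μg/mL.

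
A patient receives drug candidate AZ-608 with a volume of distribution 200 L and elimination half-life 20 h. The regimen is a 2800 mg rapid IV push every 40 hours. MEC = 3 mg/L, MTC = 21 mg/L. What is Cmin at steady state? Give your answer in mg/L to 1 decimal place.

The dosing interval is 2 half-lives, so f = 2^(−2) = 0.25.
At steady state, R = 1/(1 − 0.25) = 4/3.
Single-dose peak C₀ = D/Vd = 2800/200 = 14 mg/L.
Steady-state peak Cmax,ss = C₀·R = 14 × 4/3 ≈ 18.667 mg/L.
Steady-state trough Cmin,ss = Cmax,ss·f ≈ 18.667 × 0.25 ≈ 4.667 mg/L.
Trough 4.7 mg/L vs MEC 3 mg/L: adequate.

4.7 mg/L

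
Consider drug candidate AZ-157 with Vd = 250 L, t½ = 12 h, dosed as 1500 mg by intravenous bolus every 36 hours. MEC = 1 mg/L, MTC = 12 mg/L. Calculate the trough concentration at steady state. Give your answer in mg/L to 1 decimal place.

0.9 mg/L

The dosing interval is 3 half-lives, so f = 2^(−3) = 0.125.
Accumulation ratio R = 1/(1 − f) = 1/0.875 = 8/7.
Single-dose peak C₀ = D/Vd = 1500/250 = 6 mg/L.
Steady-state peak Cmax,ss = C₀·R = 6 × 8/7 ≈ 6.857 mg/L.
Steady-state trough Cmin,ss = Cmax,ss·f ≈ 6.857 × 0.125 ≈ 0.857 mg/L.
Trough 0.9 mg/L vs MEC 1 mg/L: subtherapeutic.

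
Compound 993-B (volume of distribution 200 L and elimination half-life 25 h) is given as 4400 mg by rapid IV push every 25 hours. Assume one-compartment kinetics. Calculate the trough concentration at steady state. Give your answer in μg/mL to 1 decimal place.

τ = 25 h = 1 half-life, so f = (1/2)^1 = 0.5.
At steady state, R = 1/(1 − 0.5) = 2/1.
Single-dose peak C₀ = D/Vd = 4400/200 = 22 μg/mL.
Steady-state peak Cmax,ss = C₀·R = 22 × 2/1 ≈ 44.000 μg/mL.
Steady-state trough Cmin,ss = Cmax,ss·f ≈ 44.000 × 0.5 ≈ 22.000 μg/mL.

22.0 μg/mL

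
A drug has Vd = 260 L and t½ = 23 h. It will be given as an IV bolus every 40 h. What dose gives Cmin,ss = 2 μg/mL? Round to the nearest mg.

1216 mg

τ/t½ = 40/23 ≈ 1.7391, so f = (1/2)^(40/23) ≈ 0.299550.
Cmin,ss = (D/Vd)·f/(1−f), so D = Cmin,ss·Vd·(1−f)/f.
D = 2 × 260 × (1−f)/f ≈ 2 × 260 × 2.33834 ≈ 1215.94 mg.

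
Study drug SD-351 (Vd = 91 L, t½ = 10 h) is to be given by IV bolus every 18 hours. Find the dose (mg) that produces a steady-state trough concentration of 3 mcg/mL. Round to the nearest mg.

τ/t½ = 18/10 ≈ 1.8, so f = (1/2)^(18/10) ≈ 0.287175.
Cmin,ss = (D/Vd)·f/(1−f), so D = Cmin,ss·Vd·(1−f)/f.
D = 3 × 91 × (1−f)/f ≈ 3 × 91 × 2.48220 ≈ 677.64 mg.

678 mg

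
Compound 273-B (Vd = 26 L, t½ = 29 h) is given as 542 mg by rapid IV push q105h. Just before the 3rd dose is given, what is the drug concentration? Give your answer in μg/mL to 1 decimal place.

f = (1/2)^(τ/t½) = (1/2)^(105/29) ≈ 0.0813.
C₀ = D/Vd = 542/26 ≈ 20.846 μg/mL.
Before the 3rd dose, 2 doses have been given. Superposition: Cmin = C₀·(f + f²).
≈ 20.846 × (0.0813 + 0.0066) ≈ 20.846 × 0.0879 ≈ 1.832 μg/mL.

1.8 μg/mL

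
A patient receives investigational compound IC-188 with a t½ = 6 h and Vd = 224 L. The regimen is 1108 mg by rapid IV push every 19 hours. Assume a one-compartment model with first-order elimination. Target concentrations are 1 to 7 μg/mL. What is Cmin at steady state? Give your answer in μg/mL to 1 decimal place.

0.6 μg/mL

τ/t½ = 19/6 ≈ 3.1667, so fraction remaining f = (1/2)^(19/6) ≈ 0.1114.
At steady state, accumulation factor R = 1/(1 − e^(−kτ)) ≈ 1.1254.
Each bolus raises the concentration by D/Vd = 1108/224 ≈ 4.946 μg/mL.
Cmax,ss = C₀/(1 − f) ≈ 4.946/0.8886 ≈ 5.566 μg/mL.
Steady-state trough Cmin,ss = Cmax,ss·f ≈ 5.566 × 0.1114 ≈ 0.620 μg/mL.
Trough 0.6 μg/mL vs MEC 1 μg/mL: subtherapeutic.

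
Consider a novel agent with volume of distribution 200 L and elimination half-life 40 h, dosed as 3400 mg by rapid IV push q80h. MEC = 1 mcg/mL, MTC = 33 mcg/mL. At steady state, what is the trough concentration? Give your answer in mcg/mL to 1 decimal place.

τ = 80 h = 2 half-lives, so f = (1/2)^2 = 0.25.
At steady state, R = 1/(1 − 0.25) = 4/3.
Single-dose peak C₀ = D/Vd = 3400/200 = 17 mcg/mL.
Steady-state peak Cmax,ss = C₀·R = 17 × 4/3 ≈ 22.667 mcg/mL.
Steady-state trough Cmin,ss = Cmax,ss·f ≈ 22.667 × 0.25 ≈ 5.667 mcg/mL.
Trough 5.7 mcg/mL vs MEC 1 mcg/mL: adequate.

5.7 mcg/mL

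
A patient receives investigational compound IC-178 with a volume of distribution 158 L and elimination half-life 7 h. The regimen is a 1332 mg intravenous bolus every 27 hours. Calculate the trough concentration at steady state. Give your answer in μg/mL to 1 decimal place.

Over one 27-h interval, 27/7 ≈ 3.8571 half-lives elapse, leaving f ≈ 0.0690 of each dose.
Single-dose peak C₀ = D/Vd = 1332/158 ≈ 8.430 μg/mL.
Steady-state trough Cmin,ss = C₀·f/(1−f) ≈ 8.430 × 0.0690/0.9310 ≈ 0.625 μg/mL.

0.6 μg/mL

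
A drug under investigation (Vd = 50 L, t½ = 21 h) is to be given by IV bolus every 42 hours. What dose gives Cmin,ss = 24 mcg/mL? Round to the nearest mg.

τ/t½ = 42/21 ≈ 2, so f = (1/2)^(42/21) ≈ 0.250000.
Cmin,ss = (D/Vd)·f/(1−f), so D = Cmin,ss·Vd·(1−f)/f.
D = 24 × 50 × (1−f)/f ≈ 24 × 50 × 3.00000 ≈ 3600.00 mg.

3600 mg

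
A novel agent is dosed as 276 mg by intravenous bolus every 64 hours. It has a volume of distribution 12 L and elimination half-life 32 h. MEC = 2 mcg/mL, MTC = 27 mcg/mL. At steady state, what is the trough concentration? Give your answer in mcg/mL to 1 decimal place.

7.7 mcg/mL

The dosing interval is 2 half-lives, so f = 2^(−2) = 0.25.
At steady state, R = 1/(1 − 0.25) = 4/3.
Single-dose peak C₀ = D/Vd = 276/12 = 23 mcg/mL.
Steady-state peak Cmax,ss = C₀·R = 23 × 4/3 ≈ 30.667 mcg/mL.
Steady-state trough Cmin,ss = Cmax,ss·f ≈ 30.667 × 0.25 ≈ 7.667 mcg/mL.
Trough 7.7 mcg/mL vs MEC 2 mcg/mL: adequate.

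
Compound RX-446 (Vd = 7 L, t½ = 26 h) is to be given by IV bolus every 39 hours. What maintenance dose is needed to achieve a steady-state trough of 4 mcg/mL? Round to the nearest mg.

τ/t½ = 39/26 ≈ 1.5, so f = (1/2)^(39/26) ≈ 0.353553.
Cmin,ss = (D/Vd)·f/(1−f), so D = Cmin,ss·Vd·(1−f)/f.
D = 4 × 7 × (1−f)/f ≈ 4 × 7 × 1.82843 ≈ 51.20 mg.

51 mg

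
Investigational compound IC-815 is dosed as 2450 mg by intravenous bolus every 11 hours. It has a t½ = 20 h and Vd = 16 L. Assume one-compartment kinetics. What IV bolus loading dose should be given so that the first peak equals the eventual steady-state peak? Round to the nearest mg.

f = (1/2)^(11/20) ≈ 0.683020; accumulation ratio R = 1/(1−f) ≈ 3.15477.
Loading dose to hit Cmax,ss on first dose: D_load = D_maint·R ≈ 2450 × 3.15477 ≈ 7729.19 mg.

7729 mg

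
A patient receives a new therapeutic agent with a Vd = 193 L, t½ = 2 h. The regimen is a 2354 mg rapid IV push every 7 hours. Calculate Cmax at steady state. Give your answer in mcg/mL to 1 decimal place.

τ/t½ = 7/2 ≈ 3.5, so fraction remaining f = (1/2)^(7/2) ≈ 0.0884.
Accumulation ratio R = 1/(1 − f) ≈ 1/0.9116 ≈ 1.0970.
Single-dose peak C₀ = D/Vd = 2354/193 ≈ 12.197 mcg/mL.
Cmax,ss = C₀/(1 − f) ≈ 12.197/0.9116 ≈ 13.380 mcg/mL.

13.4 mcg/mL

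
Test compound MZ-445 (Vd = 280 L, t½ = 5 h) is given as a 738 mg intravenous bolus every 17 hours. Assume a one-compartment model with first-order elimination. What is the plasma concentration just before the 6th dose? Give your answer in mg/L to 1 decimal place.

0.3 mg/L

f = (1/2)^(τ/t½) = (1/2)^(17/5) ≈ 0.0947.
C₀ = D/Vd = 738/280 ≈ 2.636 mg/L.
Before the 6th dose, 5 doses have been given. Superposition: Cmin = C₀·(f + f² + … + f^5).
≈ 2.636 × (0.0947 + 0.0090 + 0.0008 + 0.0001 + 0.0000) ≈ 2.636 × 0.1046 ≈ 0.276 mg/L.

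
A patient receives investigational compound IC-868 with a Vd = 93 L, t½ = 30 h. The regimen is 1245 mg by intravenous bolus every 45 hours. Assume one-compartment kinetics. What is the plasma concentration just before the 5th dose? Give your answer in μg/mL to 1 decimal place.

7.2 μg/mL

f = (1/2)^(τ/t½) = (1/2)^(45/30) ≈ 0.3536.
C₀ = D/Vd = 1245/93 ≈ 13.387 μg/mL.
Before the 5th dose, 4 doses have been given. Superposition: Cmin = C₀·(f + f² + … + f^4).
≈ 13.387 × (0.3536 + 0.1250 + 0.0442 + 0.0156) ≈ 13.387 × 0.5384 ≈ 7.208 μg/mL.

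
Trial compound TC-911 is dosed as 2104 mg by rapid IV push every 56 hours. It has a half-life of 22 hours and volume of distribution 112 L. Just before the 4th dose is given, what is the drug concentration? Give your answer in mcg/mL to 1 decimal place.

f = (1/2)^(τ/t½) = (1/2)^(56/22) ≈ 0.1713.
C₀ = D/Vd = 2104/112 ≈ 18.786 mcg/mL.
Before the 4th dose, 3 doses have been given. Superposition: Cmin = C₀·(f + f² + … + f^3).
≈ 18.786 × (0.1713 + 0.0293 + 0.0050) ≈ 18.786 × 0.2056 ≈ 3.862 mcg/mL.

3.9 mcg/mL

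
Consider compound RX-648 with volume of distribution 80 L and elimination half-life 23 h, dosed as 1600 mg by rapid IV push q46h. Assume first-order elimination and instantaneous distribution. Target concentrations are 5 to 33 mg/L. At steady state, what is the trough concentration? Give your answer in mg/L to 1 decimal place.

τ = 46 h = 2 half-lives, so f = (1/2)^2 = 0.25.
At steady state, R = 1/(1 − 0.25) = 4/3.
Single-dose peak C₀ = D/Vd = 1600/80 = 20 mg/L.
Steady-state peak Cmax,ss = C₀·R = 20 × 4/3 ≈ 26.667 mg/L.
Steady-state trough Cmin,ss = Cmax,ss·f ≈ 26.667 × 0.25 ≈ 6.667 mg/L.
Trough 6.7 mg/L vs MEC 5 mg/L: adequate.

6.7 mg/L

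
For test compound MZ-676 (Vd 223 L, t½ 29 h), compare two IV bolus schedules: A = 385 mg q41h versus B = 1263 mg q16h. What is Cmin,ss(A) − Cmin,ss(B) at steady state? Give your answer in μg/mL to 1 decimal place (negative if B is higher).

Regimen A: f = (1/2)^(41/29) ≈ 0.3753; Cmin,ss = (385/223)·f/(1−f) ≈ 1.037 μg/mL.
Regimen B: f = (1/2)^(16/29) ≈ 0.6822; Cmin,ss = (1263/223)·f/(1−f) ≈ 12.158 μg/mL.
Difference ≈ 1.037 − 12.158 ≈ -11.121 μg/mL.

-11.1 μg/mL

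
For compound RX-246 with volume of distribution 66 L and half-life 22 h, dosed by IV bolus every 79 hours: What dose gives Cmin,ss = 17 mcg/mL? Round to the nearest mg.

τ/t½ = 79/22 ≈ 3.5909, so f = (1/2)^(79/22) ≈ 0.082991.
Cmin,ss = (D/Vd)·f/(1−f), so D = Cmin,ss·Vd·(1−f)/f.
D = 17 × 66 × (1−f)/f ≈ 17 × 66 × 11.04950 ≈ 12397.54 mg.

12398 mg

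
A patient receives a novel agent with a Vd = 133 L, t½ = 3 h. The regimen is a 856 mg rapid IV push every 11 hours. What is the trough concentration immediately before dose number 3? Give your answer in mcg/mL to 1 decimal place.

f = (1/2)^(τ/t½) = (1/2)^(11/3) ≈ 0.0787.
C₀ = D/Vd = 856/133 ≈ 6.436 mcg/mL.
Before the 3rd dose, 2 doses have been given. Superposition: Cmin = C₀·(f + f²).
≈ 6.436 × (0.0787 + 0.0062) ≈ 6.436 × 0.0849 ≈ 0.546 mcg/mL.

0.5 mcg/mL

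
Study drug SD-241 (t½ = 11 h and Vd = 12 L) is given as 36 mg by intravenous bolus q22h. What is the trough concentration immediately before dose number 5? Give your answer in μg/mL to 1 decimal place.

f = (1/2)^(τ/t½) = (1/2)^(22/11) ≈ 0.2500.
C₀ = D/Vd = 36/12 ≈ 3.000 μg/mL.
Before the 5th dose, 4 doses have been given. Superposition: Cmin = C₀·(f + f² + … + f^4).
≈ 3.000 × (0.2500 + 0.0625 + 0.0156 + 0.0039) ≈ 3.000 × 0.3320 ≈ 0.996 μg/mL.

1.0 μg/mL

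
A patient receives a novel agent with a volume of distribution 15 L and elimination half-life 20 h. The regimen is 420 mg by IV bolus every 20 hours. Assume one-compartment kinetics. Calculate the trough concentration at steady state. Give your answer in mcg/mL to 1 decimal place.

The dosing interval is 1 half-life, so f = 2^(−1) = 0.5.
Accumulation ratio R = 1/(1 − f) = 1/0.5 = 2/1.
Single-dose peak C₀ = D/Vd = 420/15 = 28 mcg/mL.
Steady-state peak Cmax,ss = C₀·R = 28 × 2/1 ≈ 56.000 mcg/mL.
Steady-state trough Cmin,ss = Cmax,ss·f ≈ 56.000 × 0.5 ≈ 28.000 mcg/mL.

28.0 mcg/mL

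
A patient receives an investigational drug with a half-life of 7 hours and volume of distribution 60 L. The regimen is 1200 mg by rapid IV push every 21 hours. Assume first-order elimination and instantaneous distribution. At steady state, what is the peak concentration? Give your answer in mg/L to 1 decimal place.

τ = 21 h = 3 half-lives, so f = (1/2)^3 = 0.125.
At steady state, R = 1/(1 − 0.125) = 8/7.
Single-dose peak C₀ = D/Vd = 1200/60 = 20 mg/L.
Steady-state peak Cmax,ss = C₀·R = 20 × 8/7 ≈ 22.857 mg/L.

22.9 mg/L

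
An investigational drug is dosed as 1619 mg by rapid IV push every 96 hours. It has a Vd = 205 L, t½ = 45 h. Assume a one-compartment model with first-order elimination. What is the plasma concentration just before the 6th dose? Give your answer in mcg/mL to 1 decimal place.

f = (1/2)^(τ/t½) = (1/2)^(96/45) ≈ 0.2279.
C₀ = D/Vd = 1619/205 ≈ 7.898 mcg/mL.
Before the 6th dose, 5 doses have been given. Superposition: Cmin = C₀·(f + f² + … + f^5).
≈ 7.898 × (0.2279 + 0.0519 + 0.0118 + 0.0027 + 0.0006) ≈ 7.898 × 0.2949 ≈ 2.329 mcg/mL.

2.3 mcg/mL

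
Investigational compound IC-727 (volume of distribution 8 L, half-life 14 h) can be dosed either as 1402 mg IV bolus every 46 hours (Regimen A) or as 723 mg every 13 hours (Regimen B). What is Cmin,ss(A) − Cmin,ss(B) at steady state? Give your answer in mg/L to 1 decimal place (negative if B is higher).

Regimen A: f = (1/2)^(46/14) ≈ 0.1025; Cmin,ss = (1402/8)·f/(1−f) ≈ 20.015 mg/L.
Regimen B: f = (1/2)^(13/14) ≈ 0.5254; Cmin,ss = (723/8)·f/(1−f) ≈ 100.049 mg/L.
Difference ≈ 20.015 − 100.049 ≈ -80.034 mg/L.

-80.0 mg/L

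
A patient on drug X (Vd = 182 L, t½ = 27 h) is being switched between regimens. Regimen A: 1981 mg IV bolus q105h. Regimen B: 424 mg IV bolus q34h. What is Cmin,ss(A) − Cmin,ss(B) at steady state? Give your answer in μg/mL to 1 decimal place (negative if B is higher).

Regimen A: f = (1/2)^(105/27) ≈ 0.0675; Cmin,ss = (1981/182)·f/(1−f) ≈ 0.788 μg/mL.
Regimen B: f = (1/2)^(34/27) ≈ 0.4178; Cmin,ss = (424/182)·f/(1−f) ≈ 1.672 μg/mL.
Difference ≈ 0.788 − 1.672 ≈ -0.884 μg/mL.

-0.9 μg/mL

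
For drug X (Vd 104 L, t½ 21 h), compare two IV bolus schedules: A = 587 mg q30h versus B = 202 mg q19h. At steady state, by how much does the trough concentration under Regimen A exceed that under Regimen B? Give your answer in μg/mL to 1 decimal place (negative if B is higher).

1.1 μg/mL

Regimen A: f = (1/2)^(30/21) ≈ 0.3715; Cmin,ss = (587/104)·f/(1−f) ≈ 3.336 μg/mL.
Regimen B: f = (1/2)^(19/21) ≈ 0.5341; Cmin,ss = (202/104)·f/(1−f) ≈ 2.227 μg/mL.
Difference ≈ 3.336 − 2.227 ≈ 1.109 μg/mL.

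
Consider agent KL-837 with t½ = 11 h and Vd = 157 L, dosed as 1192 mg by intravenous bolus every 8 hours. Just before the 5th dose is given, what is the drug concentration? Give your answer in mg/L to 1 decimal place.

10.0 mg/L

f = (1/2)^(τ/t½) = (1/2)^(8/11) ≈ 0.6040.
C₀ = D/Vd = 1192/157 ≈ 7.592 mg/L.
Before the 5th dose, 4 doses have been given. Superposition: Cmin = C₀·(f + f² + … + f^4).
≈ 7.592 × (0.6040 + 0.3648 + 0.2203 + 0.1331) ≈ 7.592 × 1.3222 ≈ 10.038 mg/L.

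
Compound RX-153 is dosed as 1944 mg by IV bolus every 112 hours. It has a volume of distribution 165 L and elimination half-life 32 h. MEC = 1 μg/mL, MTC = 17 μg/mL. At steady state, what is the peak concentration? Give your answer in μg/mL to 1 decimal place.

12.9 μg/mL

Over one 112-h interval, 112/32 ≈ 3.5 half-lives elapse, leaving f ≈ 0.0884 of each dose.
At steady state, accumulation factor R = 1/(1 − e^(−kτ)) ≈ 1.0970.
Each bolus raises the concentration by D/Vd = 1944/165 ≈ 11.782 μg/mL.
Cmax,ss = C₀/(1 − f) ≈ 11.782/0.9116 ≈ 12.925 μg/mL.
Peak 12.9 μg/mL vs MTC 17 μg/mL: below toxic threshold.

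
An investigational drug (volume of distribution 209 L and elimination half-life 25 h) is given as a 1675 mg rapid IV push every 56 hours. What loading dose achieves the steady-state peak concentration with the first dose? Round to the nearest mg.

f = (1/2)^(56/25) ≈ 0.211686; accumulation ratio R = 1/(1−f) ≈ 1.26853.
Loading dose to hit Cmax,ss on first dose: D_load = D_maint·R ≈ 1675 × 1.26853 ≈ 2124.79 mg.

2125 mg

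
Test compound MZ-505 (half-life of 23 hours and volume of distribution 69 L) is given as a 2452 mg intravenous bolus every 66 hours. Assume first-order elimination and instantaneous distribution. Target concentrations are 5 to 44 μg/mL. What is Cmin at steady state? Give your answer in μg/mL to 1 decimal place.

Over one 66-h interval, 66/23 ≈ 2.8696 half-lives elapse, leaving f ≈ 0.1368 of each dose.
Single-dose peak C₀ = D/Vd = 2452/69 ≈ 35.536 μg/mL.
Steady-state trough Cmin,ss = C₀·f/(1−f) ≈ 35.536 × 0.1368/0.8632 ≈ 5.632 μg/mL.
Trough 5.6 μg/mL vs MEC 5 μg/mL: adequate.

5.6 μg/mL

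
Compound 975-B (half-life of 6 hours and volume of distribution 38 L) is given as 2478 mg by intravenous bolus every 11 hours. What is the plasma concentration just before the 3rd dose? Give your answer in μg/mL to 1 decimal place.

f = (1/2)^(τ/t½) = (1/2)^(11/6) ≈ 0.2806.
C₀ = D/Vd = 2478/38 ≈ 65.211 μg/mL.
Before the 3rd dose, 2 doses have been given. Superposition: Cmin = C₀·(f + f²).
≈ 65.211 × (0.2806 + 0.0787) ≈ 65.211 × 0.3593 ≈ 23.430 μg/mL.

23.4 μg/mL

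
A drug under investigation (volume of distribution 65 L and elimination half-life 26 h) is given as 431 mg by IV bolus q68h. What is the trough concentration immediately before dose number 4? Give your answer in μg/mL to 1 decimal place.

f = (1/2)^(τ/t½) = (1/2)^(68/26) ≈ 0.1632.
C₀ = D/Vd = 431/65 ≈ 6.631 μg/mL.
Before the 4th dose, 3 doses have been given. Superposition: Cmin = C₀·(f + f² + … + f^3).
≈ 6.631 × (0.1632 + 0.0266 + 0.0043) ≈ 6.631 × 0.1941 ≈ 1.287 μg/mL.

1.3 μg/mL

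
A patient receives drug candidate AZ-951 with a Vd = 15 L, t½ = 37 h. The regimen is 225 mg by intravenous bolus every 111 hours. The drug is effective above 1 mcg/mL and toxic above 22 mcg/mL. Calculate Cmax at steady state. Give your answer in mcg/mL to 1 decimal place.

τ = 111 h = 3 half-lives, so f = (1/2)^3 = 0.125.
At steady state, R = 1/(1 − 0.125) = 8/7.
Single-dose peak C₀ = D/Vd = 225/15 = 15 mcg/mL.
Steady-state peak Cmax,ss = C₀·R = 15 × 8/7 ≈ 17.143 mcg/mL.
Peak 17.1 mcg/mL vs MTC 22 mcg/mL: below toxic threshold.

17.1 mcg/mL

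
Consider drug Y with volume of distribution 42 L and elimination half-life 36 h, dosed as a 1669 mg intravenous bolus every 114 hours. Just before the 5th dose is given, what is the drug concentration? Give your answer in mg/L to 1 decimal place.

f = (1/2)^(τ/t½) = (1/2)^(114/36) ≈ 0.1114.
C₀ = D/Vd = 1669/42 ≈ 39.738 mg/L.
Before the 5th dose, 4 doses have been given. Superposition: Cmin = C₀·(f + f² + … + f^4).
≈ 39.738 × (0.1114 + 0.0124 + 0.0014 + 0.0002) ≈ 39.738 × 0.1254 ≈ 4.983 mg/L.

5.0 mg/L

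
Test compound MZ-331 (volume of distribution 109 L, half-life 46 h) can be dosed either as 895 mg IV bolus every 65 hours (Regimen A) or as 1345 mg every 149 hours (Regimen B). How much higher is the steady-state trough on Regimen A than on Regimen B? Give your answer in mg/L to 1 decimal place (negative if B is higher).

Regimen A: f = (1/2)^(65/46) ≈ 0.3755; Cmin,ss = (895/109)·f/(1−f) ≈ 4.937 mg/L.
Regimen B: f = (1/2)^(149/46) ≈ 0.1059; Cmin,ss = (1345/109)·f/(1−f) ≈ 1.462 mg/L.
Difference ≈ 4.937 − 1.462 ≈ 3.475 mg/L.

3.5 mg/L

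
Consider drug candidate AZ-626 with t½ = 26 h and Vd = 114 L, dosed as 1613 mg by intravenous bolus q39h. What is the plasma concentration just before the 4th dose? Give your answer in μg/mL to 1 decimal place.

7.4 μg/mL

f = (1/2)^(τ/t½) = (1/2)^(39/26) ≈ 0.3536.
C₀ = D/Vd = 1613/114 ≈ 14.149 μg/mL.
Before the 4th dose, 3 doses have been given. Superposition: Cmin = C₀·(f + f² + … + f^3).
≈ 14.149 × (0.3536 + 0.1250 + 0.0442) ≈ 14.149 × 0.5228 ≈ 7.397 μg/mL.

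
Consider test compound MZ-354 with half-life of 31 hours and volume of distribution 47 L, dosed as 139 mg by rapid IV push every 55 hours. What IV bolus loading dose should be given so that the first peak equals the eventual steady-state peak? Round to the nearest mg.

f = (1/2)^(55/31) ≈ 0.292358; accumulation ratio R = 1/(1−f) ≈ 1.41314.
Loading dose to hit Cmax,ss on first dose: D_load = D_maint·R ≈ 139 × 1.41314 ≈ 196.43 mg.

196 mg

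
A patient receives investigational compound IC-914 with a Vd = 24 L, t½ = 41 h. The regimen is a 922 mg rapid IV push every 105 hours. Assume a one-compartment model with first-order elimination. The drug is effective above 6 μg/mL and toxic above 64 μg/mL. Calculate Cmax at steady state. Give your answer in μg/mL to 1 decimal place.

Over one 105-h interval, 105/41 ≈ 2.561 half-lives elapse, leaving f ≈ 0.1695 of each dose.
Accumulation ratio R = 1/(1 − f) ≈ 1/0.8305 ≈ 1.2041.
Single-dose peak C₀ = D/Vd = 922/24 ≈ 38.417 μg/mL.
Steady-state peak Cmax,ss = C₀·R ≈ 38.417 × 1.2041 ≈ 46.258 μg/mL.
Peak 46.3 μg/mL vs MTC 64 μg/mL: below toxic threshold.

46.3 μg/mL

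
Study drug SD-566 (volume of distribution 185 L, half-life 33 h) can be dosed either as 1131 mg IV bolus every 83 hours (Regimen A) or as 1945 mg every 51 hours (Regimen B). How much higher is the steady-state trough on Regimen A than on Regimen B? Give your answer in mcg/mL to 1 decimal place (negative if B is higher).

Regimen A: f = (1/2)^(83/33) ≈ 0.1749; Cmin,ss = (1131/185)·f/(1−f) ≈ 1.296 mcg/mL.
Regimen B: f = (1/2)^(51/33) ≈ 0.3426; Cmin,ss = (1945/185)·f/(1−f) ≈ 5.479 mcg/mL.
Difference ≈ 1.296 − 5.479 ≈ -4.183 mcg/mL.

-4.2 mcg/mL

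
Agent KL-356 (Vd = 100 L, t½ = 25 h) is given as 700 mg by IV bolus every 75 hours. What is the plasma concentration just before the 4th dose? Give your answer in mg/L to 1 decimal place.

1.0 mg/L

f = (1/2)^(τ/t½) = (1/2)^(75/25) ≈ 0.1250.
C₀ = D/Vd = 700/100 ≈ 7.000 mg/L.
Before the 4th dose, 3 doses have been given. Superposition: Cmin = C₀·(f + f² + … + f^3).
≈ 7.000 × (0.1250 + 0.0156 + 0.0020) ≈ 7.000 × 0.1426 ≈ 0.998 mg/L.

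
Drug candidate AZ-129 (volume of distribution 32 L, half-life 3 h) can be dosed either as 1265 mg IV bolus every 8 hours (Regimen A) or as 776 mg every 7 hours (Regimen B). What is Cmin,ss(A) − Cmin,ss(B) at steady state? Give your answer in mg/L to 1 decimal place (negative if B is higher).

1.4 mg/L

Regimen A: f = (1/2)^(8/3) ≈ 0.1575; Cmin,ss = (1265/32)·f/(1−f) ≈ 7.390 mg/L.
Regimen B: f = (1/2)^(7/3) ≈ 0.1984; Cmin,ss = (776/32)·f/(1−f) ≈ 6.002 mg/L.
Difference ≈ 7.390 − 6.002 ≈ 1.388 mg/L.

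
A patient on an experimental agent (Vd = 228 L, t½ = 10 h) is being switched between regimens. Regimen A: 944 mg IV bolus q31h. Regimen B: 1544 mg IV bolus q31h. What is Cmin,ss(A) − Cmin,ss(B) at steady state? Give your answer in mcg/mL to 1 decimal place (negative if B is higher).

Regimen A: f = (1/2)^(31/10) ≈ 0.1166; Cmin,ss = (944/228)·f/(1−f) ≈ 0.546 mcg/mL.
Regimen B: f = (1/2)^(31/10) ≈ 0.1166; Cmin,ss = (1544/228)·f/(1−f) ≈ 0.894 mcg/mL.
Difference ≈ 0.546 − 0.894 ≈ -0.348 mcg/mL.

-0.3 mcg/mL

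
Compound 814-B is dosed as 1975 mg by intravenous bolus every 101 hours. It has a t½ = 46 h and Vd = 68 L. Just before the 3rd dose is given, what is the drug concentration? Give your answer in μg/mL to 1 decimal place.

f = (1/2)^(τ/t½) = (1/2)^(101/46) ≈ 0.2183.
C₀ = D/Vd = 1975/68 ≈ 29.044 μg/mL.
Before the 3rd dose, 2 doses have been given. Superposition: Cmin = C₀·(f + f²).
≈ 29.044 × (0.2183 + 0.0477) ≈ 29.044 × 0.2660 ≈ 7.726 μg/mL.

7.7 μg/mL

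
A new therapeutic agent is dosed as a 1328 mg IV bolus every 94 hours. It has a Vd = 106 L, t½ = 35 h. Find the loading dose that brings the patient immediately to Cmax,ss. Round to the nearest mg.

1572 mg

f = (1/2)^(94/35) ≈ 0.155424; accumulation ratio R = 1/(1−f) ≈ 1.18403.
Loading dose to hit Cmax,ss on first dose: D_load = D_maint·R ≈ 1328 × 1.18403 ≈ 1572.39 mg.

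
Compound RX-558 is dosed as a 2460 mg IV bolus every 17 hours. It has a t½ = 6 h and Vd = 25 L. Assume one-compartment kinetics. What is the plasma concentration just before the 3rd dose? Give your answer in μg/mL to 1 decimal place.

f = (1/2)^(τ/t½) = (1/2)^(17/6) ≈ 0.1403.
C₀ = D/Vd = 2460/25 ≈ 98.400 μg/mL.
Before the 3rd dose, 2 doses have been given. Superposition: Cmin = C₀·(f + f²).
≈ 98.400 × (0.1403 + 0.0197) ≈ 98.400 × 0.1600 ≈ 15.744 μg/mL.

15.7 μg/mL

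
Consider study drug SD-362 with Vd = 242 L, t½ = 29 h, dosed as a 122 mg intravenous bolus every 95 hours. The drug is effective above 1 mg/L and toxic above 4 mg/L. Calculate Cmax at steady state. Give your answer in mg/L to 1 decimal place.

0.6 mg/L

Over one 95-h interval, 95/29 ≈ 3.2759 half-lives elapse, leaving f ≈ 0.1032 of each dose.
Accumulation ratio R = 1/(1 − f) ≈ 1/0.8968 ≈ 1.1151.
Each bolus raises the concentration by D/Vd = 122/242 ≈ 0.504 mg/L.
Steady-state peak Cmax,ss = C₀·R ≈ 0.504 × 1.1151 ≈ 0.562 mg/L.
Peak 0.6 mg/L vs MTC 4 mg/L: below toxic threshold.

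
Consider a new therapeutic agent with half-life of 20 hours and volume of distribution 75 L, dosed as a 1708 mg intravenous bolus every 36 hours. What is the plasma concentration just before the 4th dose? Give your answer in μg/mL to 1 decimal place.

9.0 μg/mL

f = (1/2)^(τ/t½) = (1/2)^(36/20) ≈ 0.2872.
C₀ = D/Vd = 1708/75 ≈ 22.773 μg/mL.
Before the 4th dose, 3 doses have been given. Superposition: Cmin = C₀·(f + f² + … + f^3).
≈ 22.773 × (0.2872 + 0.0825 + 0.0237) ≈ 22.773 × 0.3934 ≈ 8.959 μg/mL.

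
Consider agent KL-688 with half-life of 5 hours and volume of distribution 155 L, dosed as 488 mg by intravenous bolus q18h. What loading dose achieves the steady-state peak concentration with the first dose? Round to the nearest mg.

f = (1/2)^(18/5) ≈ 0.082469; accumulation ratio R = 1/(1−f) ≈ 1.08988.
Loading dose to hit Cmax,ss on first dose: D_load = D_maint·R ≈ 488 × 1.08988 ≈ 531.86 mg.

532 mg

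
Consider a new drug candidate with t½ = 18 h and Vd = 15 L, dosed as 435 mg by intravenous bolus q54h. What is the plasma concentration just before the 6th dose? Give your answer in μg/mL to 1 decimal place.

f = (1/2)^(τ/t½) = (1/2)^(54/18) ≈ 0.1250.
C₀ = D/Vd = 435/15 ≈ 29.000 μg/mL.
Before the 6th dose, 5 doses have been given. Superposition: Cmin = C₀·(f + f² + … + f^5).
≈ 29.000 × (0.1250 + 0.0156 + 0.0020 + 0.0002 + 0.0000) ≈ 29.000 × 0.1428 ≈ 4.141 μg/mL.

4.1 μg/mL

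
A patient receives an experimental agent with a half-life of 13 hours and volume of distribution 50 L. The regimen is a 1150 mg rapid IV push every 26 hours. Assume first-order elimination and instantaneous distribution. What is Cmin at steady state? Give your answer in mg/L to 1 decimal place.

τ = 26 h = 2 half-lives, so f = (1/2)^2 = 0.25.
At steady state, R = 1/(1 − 0.25) = 4/3.
Single-dose peak C₀ = D/Vd = 1150/50 = 23 mg/L.
Steady-state peak Cmax,ss = C₀·R = 23 × 4/3 ≈ 30.667 mg/L.
Steady-state trough Cmin,ss = Cmax,ss·f ≈ 30.667 × 0.25 ≈ 7.667 mg/L.

7.7 mg/L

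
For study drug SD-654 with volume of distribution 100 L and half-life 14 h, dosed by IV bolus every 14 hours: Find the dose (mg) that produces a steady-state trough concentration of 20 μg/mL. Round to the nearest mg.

τ/t½ = 14/14 ≈ 1, so f = (1/2)^(14/14) ≈ 0.500000.
Cmin,ss = (D/Vd)·f/(1−f), so D = Cmin,ss·Vd·(1−f)/f.
D = 20 × 100 × (1−f)/f ≈ 20 × 100 × 1.00000 ≈ 2000.00 mg.

2000 mg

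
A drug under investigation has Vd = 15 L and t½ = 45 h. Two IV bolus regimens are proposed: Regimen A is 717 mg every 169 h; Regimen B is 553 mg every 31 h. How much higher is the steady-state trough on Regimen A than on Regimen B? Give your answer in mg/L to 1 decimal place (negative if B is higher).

-56.4 mg/L

Regimen A: f = (1/2)^(169/45) ≈ 0.0740; Cmin,ss = (717/15)·f/(1−f) ≈ 3.820 mg/L.
Regimen B: f = (1/2)^(31/45) ≈ 0.6203; Cmin,ss = (553/15)·f/(1−f) ≈ 60.228 mg/L.
Difference ≈ 3.820 − 60.228 ≈ -56.408 mg/L.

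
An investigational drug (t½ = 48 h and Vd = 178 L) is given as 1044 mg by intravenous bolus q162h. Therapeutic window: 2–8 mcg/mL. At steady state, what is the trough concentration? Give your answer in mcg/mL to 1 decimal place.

k = ln2/t½ = ln2/48 ≈ 0.014441 h⁻¹; fraction remaining f = e^(−kτ) = e^(−0.014441×162) ≈ 0.0964.
Accumulation ratio R = 1/(1 − f) ≈ 1/0.9036 ≈ 1.1067.
Each bolus raises the concentration by D/Vd = 1044/178 ≈ 5.865 mcg/mL.
Steady-state peak Cmax,ss = C₀·R ≈ 5.865 × 1.1067 ≈ 6.491 mcg/mL.
One interval later, Cmin,ss = Cmax,ss·e^(−kτ) ≈ 6.491 × 0.0964 ≈ 0.626 mcg/mL.
Trough 0.6 mcg/mL vs MEC 2 mcg/mL: subtherapeutic.

0.6 mcg/mL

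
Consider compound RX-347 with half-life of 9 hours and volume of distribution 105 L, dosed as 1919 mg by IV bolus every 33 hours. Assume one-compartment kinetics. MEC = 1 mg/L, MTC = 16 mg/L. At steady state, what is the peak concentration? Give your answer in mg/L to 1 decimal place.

k = ln2/t½ = ln2/9 ≈ 0.077016 h⁻¹; fraction remaining f = e^(−kτ) = e^(−0.077016×33) ≈ 0.0787.
Accumulation ratio R = 1/(1 − f) ≈ 1/0.9213 ≈ 1.0854.
Single-dose peak C₀ = D/Vd = 1919/105 ≈ 18.276 mg/L.
Steady-state peak Cmax,ss = C₀·R ≈ 18.276 × 1.0854 ≈ 19.837 mg/L.
Peak 19.8 mg/L vs MTC 16 mg/L: exceeds toxic threshold.

19.8 mg/L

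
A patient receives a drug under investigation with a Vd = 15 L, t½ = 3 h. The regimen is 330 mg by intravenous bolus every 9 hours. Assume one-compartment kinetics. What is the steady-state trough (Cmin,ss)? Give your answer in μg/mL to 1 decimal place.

3.1 μg/mL

τ = 9 h = 3 half-lives, so f = (1/2)^3 = 0.125.
At steady state, R = 1/(1 − 0.125) = 8/7.
Single-dose peak C₀ = D/Vd = 330/15 = 22 μg/mL.
Steady-state peak Cmax,ss = C₀·R = 22 × 8/7 ≈ 25.143 μg/mL.
Steady-state trough Cmin,ss = Cmax,ss·f ≈ 25.143 × 0.125 ≈ 3.143 μg/mL.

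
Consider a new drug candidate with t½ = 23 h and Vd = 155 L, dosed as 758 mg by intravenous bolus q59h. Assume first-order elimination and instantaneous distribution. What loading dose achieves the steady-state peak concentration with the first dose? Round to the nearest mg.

912 mg

f = (1/2)^(59/23) ≈ 0.168963; accumulation ratio R = 1/(1−f) ≈ 1.20332.
Loading dose to hit Cmax,ss on first dose: D_load = D_maint·R ≈ 758 × 1.20332 ≈ 912.12 mg.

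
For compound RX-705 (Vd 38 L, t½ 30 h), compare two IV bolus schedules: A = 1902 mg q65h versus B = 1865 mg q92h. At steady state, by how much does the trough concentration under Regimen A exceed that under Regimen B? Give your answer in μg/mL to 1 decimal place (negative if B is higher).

7.7 μg/mL

Regimen A: f = (1/2)^(65/30) ≈ 0.2227; Cmin,ss = (1902/38)·f/(1−f) ≈ 14.340 μg/mL.
Regimen B: f = (1/2)^(92/30) ≈ 0.1194; Cmin,ss = (1865/38)·f/(1−f) ≈ 6.655 μg/mL.
Difference ≈ 14.340 − 6.655 ≈ 7.685 μg/mL.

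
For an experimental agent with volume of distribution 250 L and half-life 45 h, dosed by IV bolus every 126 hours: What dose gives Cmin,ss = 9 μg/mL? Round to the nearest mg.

τ/t½ = 126/45 ≈ 2.8, so f = (1/2)^(126/45) ≈ 0.143587.
Cmin,ss = (D/Vd)·f/(1−f), so D = Cmin,ss·Vd·(1−f)/f.
D = 9 × 250 × (1−f)/f ≈ 9 × 250 × 5.96442 ≈ 13419.94 mg.

13420 mg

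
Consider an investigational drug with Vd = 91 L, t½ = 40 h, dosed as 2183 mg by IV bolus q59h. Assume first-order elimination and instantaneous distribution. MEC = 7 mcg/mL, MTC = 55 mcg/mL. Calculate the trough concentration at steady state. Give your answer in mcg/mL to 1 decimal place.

Over one 59-h interval, 59/40 ≈ 1.475 half-lives elapse, leaving f ≈ 0.3597 of each dose.
Each bolus raises the concentration by D/Vd = 2183/91 ≈ 23.989 mcg/mL.
Steady-state trough Cmin,ss = C₀·f/(1−f) ≈ 23.989 × 0.3597/0.6403 ≈ 13.476 mcg/mL.
Trough 13.5 mcg/mL vs MEC 7 mcg/mL: adequate.

13.5 mcg/mL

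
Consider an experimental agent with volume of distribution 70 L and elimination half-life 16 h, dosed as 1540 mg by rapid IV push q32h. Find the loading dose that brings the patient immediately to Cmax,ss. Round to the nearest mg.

f = (1/2)^(32/16) ≈ 0.250000; accumulation ratio R = 1/(1−f) ≈ 1.33333.
Loading dose to hit Cmax,ss on first dose: D_load = D_maint·R ≈ 1540 × 1.33333 ≈ 2053.33 mg.

2053 mg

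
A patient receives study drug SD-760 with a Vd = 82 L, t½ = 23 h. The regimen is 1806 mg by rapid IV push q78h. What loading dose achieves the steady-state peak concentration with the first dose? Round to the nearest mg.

f = (1/2)^(78/23) ≈ 0.095305; accumulation ratio R = 1/(1−f) ≈ 1.10534.
Loading dose to hit Cmax,ss on first dose: D_load = D_maint·R ≈ 1806 × 1.10534 ≈ 1996.24 mg.

1996 mg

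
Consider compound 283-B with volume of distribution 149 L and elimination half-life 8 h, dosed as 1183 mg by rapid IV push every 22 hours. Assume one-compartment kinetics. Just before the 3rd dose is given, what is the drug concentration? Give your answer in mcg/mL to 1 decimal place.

f = (1/2)^(τ/t½) = (1/2)^(22/8) ≈ 0.1487.
C₀ = D/Vd = 1183/149 ≈ 7.940 mcg/mL.
Before the 3rd dose, 2 doses have been given. Superposition: Cmin = C₀·(f + f²).
≈ 7.940 × (0.1487 + 0.0221) ≈ 7.940 × 0.1708 ≈ 1.356 mcg/mL.

1.4 mcg/mL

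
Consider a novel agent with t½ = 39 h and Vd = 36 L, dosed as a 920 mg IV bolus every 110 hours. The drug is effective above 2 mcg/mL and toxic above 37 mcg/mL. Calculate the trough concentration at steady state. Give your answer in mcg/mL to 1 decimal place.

4.2 mcg/mL

k = ln2/t½ = ln2/39 ≈ 0.017773 h⁻¹; fraction remaining f = e^(−kτ) = e^(−0.017773×110) ≈ 0.1416.
Single-dose peak C₀ = D/Vd = 920/36 ≈ 25.556 mcg/mL.
Steady-state trough Cmin,ss = C₀·f/(1−f) ≈ 25.556 × 0.1416/0.8584 ≈ 4.216 mcg/mL.
Trough 4.2 mcg/mL vs MEC 2 mcg/mL: adequate.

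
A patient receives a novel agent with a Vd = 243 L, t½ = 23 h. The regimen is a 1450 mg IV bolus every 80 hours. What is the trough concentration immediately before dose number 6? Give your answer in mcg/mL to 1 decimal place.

0.6 mcg/mL

f = (1/2)^(τ/t½) = (1/2)^(80/23) ≈ 0.0897.
C₀ = D/Vd = 1450/243 ≈ 5.967 mcg/mL.
Before the 6th dose, 5 doses have been given. Superposition: Cmin = C₀·(f + f² + … + f^5).
≈ 5.967 × (0.0897 + 0.0080 + 0.0007 + 0.0001 + 0.0000) ≈ 5.967 × 0.0985 ≈ 0.588 mcg/mL.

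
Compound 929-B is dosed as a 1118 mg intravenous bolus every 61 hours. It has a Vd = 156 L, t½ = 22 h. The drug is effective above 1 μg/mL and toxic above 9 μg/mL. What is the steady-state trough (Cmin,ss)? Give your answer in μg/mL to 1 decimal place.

1.2 μg/mL

k = ln2/t½ = ln2/22 ≈ 0.031507 h⁻¹; fraction remaining f = e^(−kτ) = e^(−0.031507×61) ≈ 0.1463.
Accumulation ratio R = 1/(1 − f) ≈ 1/0.8537 ≈ 1.1714.
Single-dose peak C₀ = D/Vd = 1118/156 ≈ 7.167 μg/mL.
Cmax,ss = C₀/(1 − f) ≈ 7.167/0.8537 ≈ 8.395 μg/mL.
Steady-state trough Cmin,ss = Cmax,ss·f ≈ 8.395 × 0.1463 ≈ 1.228 μg/mL.
Trough 1.2 μg/mL vs MEC 1 μg/mL: adequate.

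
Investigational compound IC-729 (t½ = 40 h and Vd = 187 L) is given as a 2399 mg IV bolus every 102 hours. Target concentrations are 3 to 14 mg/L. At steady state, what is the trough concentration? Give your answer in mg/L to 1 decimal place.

2.6 mg/L

Over one 102-h interval, 102/40 ≈ 2.55 half-lives elapse, leaving f ≈ 0.1708 of each dose.
At steady state, accumulation factor R = 1/(1 − e^(−kτ)) ≈ 1.2060.
Single-dose peak C₀ = D/Vd = 2399/187 ≈ 12.829 mg/L.
Cmax,ss = C₀/(1 − f) ≈ 12.829/0.8292 ≈ 15.472 mg/L.
One interval later, Cmin,ss = Cmax,ss·e^(−kτ) ≈ 15.472 × 0.1708 ≈ 2.643 mg/L.
Trough 2.6 mg/L vs MEC 3 mg/L: subtherapeutic.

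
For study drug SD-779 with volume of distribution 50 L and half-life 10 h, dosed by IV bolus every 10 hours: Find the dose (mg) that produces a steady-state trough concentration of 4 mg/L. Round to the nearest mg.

τ/t½ = 10/10 ≈ 1, so f = (1/2)^(10/10) ≈ 0.500000.
Cmin,ss = (D/Vd)·f/(1−f), so D = Cmin,ss·Vd·(1−f)/f.
D = 4 × 50 × (1−f)/f ≈ 4 × 50 × 1.00000 ≈ 200.00 mg.

200 mg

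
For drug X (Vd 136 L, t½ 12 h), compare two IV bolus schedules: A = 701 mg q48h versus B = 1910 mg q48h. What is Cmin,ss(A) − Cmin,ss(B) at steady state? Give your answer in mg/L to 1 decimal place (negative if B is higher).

Regimen A: f = (1/2)^(48/12) ≈ 0.0625; Cmin,ss = (701/136)·f/(1−f) ≈ 0.344 mg/L.
Regimen B: f = (1/2)^(48/12) ≈ 0.0625; Cmin,ss = (1910/136)·f/(1−f) ≈ 0.936 mg/L.
Difference ≈ 0.344 − 0.936 ≈ -0.592 mg/L.

-0.6 mg/L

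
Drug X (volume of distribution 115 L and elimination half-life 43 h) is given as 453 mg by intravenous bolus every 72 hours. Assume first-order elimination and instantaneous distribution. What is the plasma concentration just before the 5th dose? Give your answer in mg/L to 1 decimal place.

f = (1/2)^(τ/t½) = (1/2)^(72/43) ≈ 0.3133.
C₀ = D/Vd = 453/115 ≈ 3.939 mg/L.
Before the 5th dose, 4 doses have been given. Superposition: Cmin = C₀·(f + f² + … + f^4).
≈ 3.939 × (0.3133 + 0.0982 + 0.0308 + 0.0096) ≈ 3.939 × 0.4519 ≈ 1.780 mg/L.

1.8 mg/L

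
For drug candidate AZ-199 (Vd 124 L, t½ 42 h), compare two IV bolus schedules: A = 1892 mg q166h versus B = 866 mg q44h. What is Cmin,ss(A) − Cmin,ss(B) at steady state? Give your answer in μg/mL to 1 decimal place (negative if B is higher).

Regimen A: f = (1/2)^(166/42) ≈ 0.0646; Cmin,ss = (1892/124)·f/(1−f) ≈ 1.054 μg/mL.
Regimen B: f = (1/2)^(44/42) ≈ 0.4838; Cmin,ss = (866/124)·f/(1−f) ≈ 6.546 μg/mL.
Difference ≈ 1.054 − 6.546 ≈ -5.492 μg/mL.

-5.5 μg/mL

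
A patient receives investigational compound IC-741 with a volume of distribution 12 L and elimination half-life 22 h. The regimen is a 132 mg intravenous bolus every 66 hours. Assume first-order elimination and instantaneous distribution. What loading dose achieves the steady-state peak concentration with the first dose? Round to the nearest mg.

f = (1/2)^(66/22) ≈ 0.125000; accumulation ratio R = 1/(1−f) ≈ 1.14286.
Loading dose to hit Cmax,ss on first dose: D_load = D_maint·R ≈ 132 × 1.14286 ≈ 150.86 mg.

151 mg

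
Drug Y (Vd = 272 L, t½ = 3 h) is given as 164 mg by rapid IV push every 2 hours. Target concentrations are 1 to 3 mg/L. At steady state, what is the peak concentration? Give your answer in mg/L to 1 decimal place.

τ/t½ = 2/3 ≈ 0.66667, so fraction remaining f = (1/2)^(2/3) ≈ 0.6300.
At steady state, accumulation factor R = 1/(1 − e^(−kτ)) ≈ 2.7027.
Single-dose peak C₀ = D/Vd = 164/272 ≈ 0.603 mg/L.
Steady-state peak Cmax,ss = C₀·R ≈ 0.603 × 2.7027 ≈ 1.630 mg/L.
Peak 1.6 mg/L vs MTC 3 mg/L: below toxic threshold.

1.6 mg/L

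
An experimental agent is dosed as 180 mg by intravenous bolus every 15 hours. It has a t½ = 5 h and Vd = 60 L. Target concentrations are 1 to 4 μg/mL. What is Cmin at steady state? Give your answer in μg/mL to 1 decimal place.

0.4 μg/mL

τ = 15 h = 3 half-lives, so f = (1/2)^3 = 0.125.
At steady state, R = 1/(1 − 0.125) = 8/7.
Single-dose peak C₀ = D/Vd = 180/60 = 3 μg/mL.
Steady-state peak Cmax,ss = C₀·R = 3 × 8/7 ≈ 3.429 μg/mL.
Steady-state trough Cmin,ss = Cmax,ss·f ≈ 3.429 × 0.125 ≈ 0.429 μg/mL.
Trough 0.4 μg/mL vs MEC 1 μg/mL: subtherapeutic.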